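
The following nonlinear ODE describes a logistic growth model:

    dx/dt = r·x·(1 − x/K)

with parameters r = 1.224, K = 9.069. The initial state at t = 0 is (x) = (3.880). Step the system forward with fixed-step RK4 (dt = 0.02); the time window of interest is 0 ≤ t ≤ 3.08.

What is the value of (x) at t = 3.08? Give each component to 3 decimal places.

(x) = (8.798)

t=0.000: state=(3.880)
step 1 (dt=0.02): k1=(2.717), k2=(2.722), k3=(2.722), k4=(2.727); state += dt/6·(k1+2k2+2k3+k4)
t=0.020: state=(3.934)
t=0.040: state=(3.989)
t=0.060: state=(4.044)
continuing one RK4 step at a time; state shown every 5 steps (Δt=0.1):
t=0.100: state=(4.154)
t=0.200: state=(4.430)
t=0.300: state=(4.708)
t=0.400: state=(4.984)
t=0.500: state=(5.257)
t=0.600: state=(5.524)
t=0.700: state=(5.785)
t=0.800: state=(6.037)
t=0.900: state=(6.278)
t=1.000: state=(6.509)
t=1.100: state=(6.728)
t=1.200: state=(6.934)
t=1.300: state=(7.127)
t=1.400: state=(7.308)
t=1.500: state=(7.475)
t=1.600: state=(7.629)
t=1.700: state=(7.772)
t=1.800: state=(7.902)
t=1.900: state=(8.021)
t=2.000: state=(8.129)
t=2.100: state=(8.227)
t=2.200: state=(8.316)
t=2.300: state=(8.396)
t=2.400: state=(8.469)
t=2.500: state=(8.534)
t=2.600: state=(8.592)
t=2.700: state=(8.645)
t=2.800: state=(8.691)
t=2.900: state=(8.733)
t=3.000: state=(8.771)
t=3.080: state=(8.798)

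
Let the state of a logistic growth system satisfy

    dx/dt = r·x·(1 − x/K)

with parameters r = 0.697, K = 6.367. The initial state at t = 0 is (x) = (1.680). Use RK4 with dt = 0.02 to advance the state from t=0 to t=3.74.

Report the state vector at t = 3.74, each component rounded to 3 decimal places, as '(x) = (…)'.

(x) = (5.280)

t=0.000: state=(1.680)
step 1 (dt=0.02): k1=(0.862), k2=(0.865), k3=(0.865), k4=(0.868); state += dt/6·(k1+2k2+2k3+k4)
t=0.020: state=(1.697)
t=0.040: state=(1.715)
t=0.060: state=(1.732)
continuing one RK4 step at a time; state shown every 10 steps (Δt=0.2):
t=0.200: state=(1.858)
t=0.400: state=(2.047)
t=0.600: state=(2.245)
t=0.800: state=(2.451)
t=1.000: state=(2.664)
t=1.200: state=(2.883)
t=1.400: state=(3.104)
t=1.600: state=(3.325)
t=1.800: state=(3.546)
t=2.000: state=(3.763)
t=2.200: state=(3.974)
t=2.400: state=(4.179)
t=2.600: state=(4.374)
t=2.800: state=(4.560)
t=3.000: state=(4.735)
t=3.200: state=(4.898)
t=3.400: state=(5.050)
t=3.600: state=(5.189)
t=3.740: state=(5.280)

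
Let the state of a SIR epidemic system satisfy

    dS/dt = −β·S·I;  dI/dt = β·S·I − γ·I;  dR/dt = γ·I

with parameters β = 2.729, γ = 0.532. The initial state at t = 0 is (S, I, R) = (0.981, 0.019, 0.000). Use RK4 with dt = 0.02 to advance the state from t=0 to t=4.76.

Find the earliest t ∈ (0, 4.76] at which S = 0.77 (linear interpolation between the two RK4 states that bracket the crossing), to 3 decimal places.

t=0.000: state=(0.981, 0.019, 0.000)
step 1 (dt=0.02): k1=(-0.051, 0.041, 0.010), k2=(-0.052, 0.042, 0.010), k3=(-0.052, 0.042, 0.010), k4=(-0.053, 0.042, 0.011); state += dt/6·(k1+2k2+2k3+k4)
t=0.020: state=(0.980, 0.020, 0.000)
t=0.040: state=(0.979, 0.021, 0.000)
t=0.060: state=(0.978, 0.022, 0.001)
continuing one RK4 step at a time; state shown every 10 steps (Δt=0.2):
t=0.200: state=(0.968, 0.029, 0.003)
t=0.400: state=(0.949, 0.044, 0.006)
t=0.600: state=(0.922, 0.066, 0.012)
t=0.800: state=(0.882, 0.097, 0.021)
t=1.000: state=(0.827, 0.140, 0.033)
t=1.160: state=(0.771, 0.182, 0.047)
next step: t=1.180: state=(0.763, 0.188, 0.049) — S has crossed 0.77
linear interpolation between t=1.160 (0.77116) and t=1.180 (0.76342) → t≈1.163

t = 1.163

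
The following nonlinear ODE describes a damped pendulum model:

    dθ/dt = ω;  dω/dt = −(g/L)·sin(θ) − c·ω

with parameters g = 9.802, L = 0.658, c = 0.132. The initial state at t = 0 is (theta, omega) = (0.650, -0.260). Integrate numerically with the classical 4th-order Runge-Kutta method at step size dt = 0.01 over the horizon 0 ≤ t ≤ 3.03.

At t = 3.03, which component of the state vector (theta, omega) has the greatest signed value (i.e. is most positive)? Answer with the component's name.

largest component: omega

t=0.000: state=(0.650, -0.260)
step 1 (dt=0.01): k1=(-0.260, -8.981), k2=(-0.305, -8.960), k3=(-0.305, -8.957), k4=(-0.350, -8.933); state += dt/6·(k1+2k2+2k3+k4)
t=0.010: state=(0.647, -0.350)
t=0.020: state=(0.643, -0.439)
t=0.030: state=(0.638, -0.527)
continuing one RK4 step at a time; state shown every 10 steps (Δt=0.1):
t=0.100: state=(0.580, -1.119)
t=0.200: state=(0.431, -1.828)
t=0.300: state=(0.223, -2.284)
t=0.400: state=(-0.014, -2.409)
t=0.500: state=(-0.247, -2.182)
t=0.600: state=(-0.441, -1.649)
t=0.700: state=(-0.569, -0.903)
t=0.800: state=(-0.618, -0.055)
t=0.900: state=(-0.581, 0.789)
t=1.000: state=(-0.464, 1.524)
t=1.100: state=(-0.283, 2.048)
t=1.200: state=(-0.064, 2.279)
t=1.300: state=(0.162, 2.175)
t=1.400: state=(0.361, 1.760)
t=1.500: state=(0.506, 1.108)
t=1.600: state=(0.578, 0.323)
t=1.700: state=(0.569, -0.493)
t=1.800: state=(0.482, -1.237)
t=1.900: state=(0.328, -1.809)
t=2.000: state=(0.129, -2.123)
t=2.100: state=(-0.086, -2.126)
t=2.200: state=(-0.286, -1.820)
t=2.300: state=(-0.442, -1.263)
t=2.400: state=(-0.533, -0.545)
t=2.500: state=(-0.549, 0.233)
t=2.600: state=(-0.488, 0.971)
t=2.700: state=(-0.359, 1.573)
t=2.800: state=(-0.181, 1.951)
t=2.900: state=(0.021, 2.044)
t=3.000: state=(0.218, 1.839)
t=3.030: state=(0.271, 1.723)
compare at T: theta=0.271, omega=1.723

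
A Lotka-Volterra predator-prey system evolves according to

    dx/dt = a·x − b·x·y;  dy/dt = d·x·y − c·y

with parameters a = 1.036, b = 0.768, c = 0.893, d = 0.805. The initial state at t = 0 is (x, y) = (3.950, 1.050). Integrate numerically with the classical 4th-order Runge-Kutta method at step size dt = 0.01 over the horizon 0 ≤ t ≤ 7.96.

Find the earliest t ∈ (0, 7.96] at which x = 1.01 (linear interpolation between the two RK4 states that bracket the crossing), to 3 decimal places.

t=0.000: state=(3.950, 1.050)
step 1 (dt=0.01): k1=(0.907, 2.401), k2=(0.871, 2.432), k3=(0.871, 2.433), k4=(0.835, 2.464); state += dt/6·(k1+2k2+2k3+k4)
t=0.010: state=(3.959, 1.074)
t=0.020: state=(3.967, 1.099)
t=0.030: state=(3.974, 1.125)
continuing one RK4 step at a time; state shown every 50 steps (Δt=0.5):
t=0.500: state=(3.152, 3.072)
t=1.000: state=(1.130, 4.520)
t=1.040: state=(1.025, 4.515)
next step: t=1.050: state=(1.000, 4.511) — x has crossed 1.01
linear interpolation between t=1.040 (1.02478) and t=1.050 (1.00017) → t≈1.046

t = 1.046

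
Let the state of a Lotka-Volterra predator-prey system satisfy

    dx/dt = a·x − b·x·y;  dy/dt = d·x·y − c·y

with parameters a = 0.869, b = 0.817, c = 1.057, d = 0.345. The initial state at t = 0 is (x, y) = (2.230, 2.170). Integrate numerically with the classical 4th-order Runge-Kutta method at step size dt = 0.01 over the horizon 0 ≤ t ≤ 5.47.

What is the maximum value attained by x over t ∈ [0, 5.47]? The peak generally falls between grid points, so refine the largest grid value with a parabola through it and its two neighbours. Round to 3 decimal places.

t=0.000: state=(2.230, 2.170)
step 1 (dt=0.01): k1=(-2.016, -0.624), k2=(-2.001, -0.631), k3=(-2.001, -0.631), k4=(-1.986, -0.637); state += dt/6·(k1+2k2+2k3+k4)
t=0.010: state=(2.210, 2.164)
t=0.020: state=(2.190, 2.157)
t=0.030: state=(2.171, 2.151)
continuing one RK4 step at a time; state shown every 20 steps (Δt=0.2):
t=0.200: state=(1.883, 2.023)
t=0.400: state=(1.632, 1.848)
t=0.600: state=(1.458, 1.663)
t=0.800: state=(1.342, 1.482)
t=1.000: state=(1.271, 1.313)
t=1.200: state=(1.236, 1.158)
t=1.400: state=(1.231, 1.021)
t=1.600: state=(1.252, 0.900)
t=1.800: state=(1.297, 0.795)
t=2.000: state=(1.365, 0.706)
t=2.200: state=(1.457, 0.630)
t=2.400: state=(1.573, 0.566)
t=2.600: state=(1.714, 0.513)
t=2.800: state=(1.882, 0.470)
t=3.000: state=(2.080, 0.436)
t=3.200: state=(2.309, 0.410)
t=3.400: state=(2.573, 0.393)
t=3.600: state=(2.874, 0.384)
t=3.800: state=(3.212, 0.383)
t=4.000: state=(3.587, 0.392)
t=4.200: state=(3.998, 0.412)
t=4.400: state=(4.435, 0.446)
t=4.600: state=(4.886, 0.498)
t=4.800: state=(5.328, 0.574)
t=5.000: state=(5.725, 0.680)
t=5.200: state=(6.026, 0.827)
t=5.400: state=(6.170, 1.020)
t=5.470: state=(6.171, 1.100)
largest grid value and its neighbours: x(5.430)=6.17369, x(5.440)=6.17390, x(5.450)=6.17354
parabola through these three points peaks at t≈5.439 with x≈6.17391

max x = 6.174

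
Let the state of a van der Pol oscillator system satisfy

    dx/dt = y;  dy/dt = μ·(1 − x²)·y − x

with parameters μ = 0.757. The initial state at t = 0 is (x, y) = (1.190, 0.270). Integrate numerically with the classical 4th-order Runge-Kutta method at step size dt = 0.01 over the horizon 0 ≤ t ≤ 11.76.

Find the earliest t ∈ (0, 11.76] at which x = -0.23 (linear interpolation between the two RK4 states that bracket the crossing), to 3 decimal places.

t=0.000: state=(1.190, 0.270)
step 1 (dt=0.01): k1=(0.270, -1.275), k2=(0.264, -1.275), k3=(0.264, -1.275), k4=(0.257, -1.275); state += dt/6·(k1+2k2+2k3+k4)
t=0.010: state=(1.193, 0.257)
t=0.020: state=(1.195, 0.245)
t=0.030: state=(1.198, 0.232)
continuing one RK4 step at a time; state shown every 50 steps (Δt=0.5):
t=0.500: state=(1.171, -0.327)
t=1.000: state=(0.879, -0.837)
t=1.500: state=(0.323, -1.408)
t=1.840: state=(-0.230, -1.835)
next step: t=1.850: state=(-0.248, -1.845) — x has crossed -0.23
linear interpolation between t=1.840 (-0.22967) and t=1.850 (-0.24807) → t≈1.840

t = 1.840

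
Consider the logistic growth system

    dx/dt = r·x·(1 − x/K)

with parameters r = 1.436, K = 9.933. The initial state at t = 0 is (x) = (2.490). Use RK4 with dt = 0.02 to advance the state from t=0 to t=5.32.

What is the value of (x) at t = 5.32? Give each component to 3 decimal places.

t=0.000: state=(2.490)
step 1 (dt=0.02): k1=(2.679), k2=(2.698), k3=(2.699), k4=(2.718); state += dt/6·(k1+2k2+2k3+k4)
t=0.020: state=(2.544)
t=0.040: state=(2.599)
t=0.060: state=(2.654)
continuing one RK4 step at a time; state shown every 10 steps (Δt=0.2):
t=0.200: state=(3.063)
t=0.400: state=(3.702)
t=0.600: state=(4.390)
t=0.800: state=(5.100)
t=1.000: state=(5.805)
t=1.200: state=(6.477)
t=1.400: state=(7.093)
t=1.600: state=(7.638)
t=1.800: state=(8.106)
t=2.000: state=(8.496)
t=2.200: state=(8.814)
t=2.400: state=(9.069)
t=2.600: state=(9.271)
t=2.800: state=(9.427)
t=3.000: state=(9.549)
t=3.200: state=(9.642)
t=3.400: state=(9.713)
t=3.600: state=(9.767)
t=3.800: state=(9.808)
t=4.000: state=(9.839)
t=4.200: state=(9.862)
t=4.400: state=(9.880)
t=4.600: state=(9.893)
t=4.800: state=(9.903)
t=5.000: state=(9.910)
t=5.200: state=(9.916)
t=5.320: state=(9.919)

(x) = (9.919)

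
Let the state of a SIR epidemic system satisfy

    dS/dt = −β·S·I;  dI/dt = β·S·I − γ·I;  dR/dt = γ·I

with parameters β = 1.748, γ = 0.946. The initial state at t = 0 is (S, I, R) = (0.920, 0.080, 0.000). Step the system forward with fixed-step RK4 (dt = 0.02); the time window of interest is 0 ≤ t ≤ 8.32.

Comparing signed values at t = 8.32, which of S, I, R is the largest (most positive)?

largest component: R

t=0.000: state=(0.920, 0.080, 0.000)
step 1 (dt=0.02): k1=(-0.129, 0.053, 0.076), k2=(-0.129, 0.053, 0.076), k3=(-0.129, 0.053, 0.076), k4=(-0.130, 0.053, 0.077); state += dt/6·(k1+2k2+2k3+k4)
t=0.020: state=(0.917, 0.081, 0.002)
t=0.040: state=(0.915, 0.082, 0.003)
t=0.060: state=(0.912, 0.083, 0.005)
continuing one RK4 step at a time; state shown every 25 steps (Δt=0.5):
t=0.500: state=(0.848, 0.108, 0.044)
t=1.000: state=(0.762, 0.136, 0.102)
t=1.500: state=(0.669, 0.159, 0.172)
t=2.000: state=(0.579, 0.170, 0.251)
t=2.500: state=(0.499, 0.170, 0.331)
t=3.000: state=(0.432, 0.159, 0.410)
t=3.500: state=(0.379, 0.141, 0.481)
t=4.000: state=(0.338, 0.120, 0.542)
t=4.500: state=(0.307, 0.099, 0.594)
t=5.000: state=(0.284, 0.080, 0.636)
t=5.500: state=(0.267, 0.063, 0.670)
t=6.000: state=(0.254, 0.049, 0.697)
t=6.500: state=(0.244, 0.038, 0.717)
t=7.000: state=(0.237, 0.029, 0.733)
t=7.500: state=(0.232, 0.023, 0.745)
t=8.000: state=(0.228, 0.017, 0.755)
t=8.320: state=(0.226, 0.014, 0.759)
compare at T: S=0.226, I=0.014, R=0.759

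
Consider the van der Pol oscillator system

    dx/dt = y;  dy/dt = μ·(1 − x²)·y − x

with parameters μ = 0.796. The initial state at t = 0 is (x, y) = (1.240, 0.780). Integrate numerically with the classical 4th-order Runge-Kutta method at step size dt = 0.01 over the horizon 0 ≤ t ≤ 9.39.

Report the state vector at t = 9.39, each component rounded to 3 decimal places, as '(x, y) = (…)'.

(x, y) = (-1.786, -1.231)

t=0.000: state=(1.240, 0.780)
step 1 (dt=0.01): k1=(0.780, -1.574), k2=(0.772, -1.580), k3=(0.772, -1.580), k4=(0.764, -1.586); state += dt/6·(k1+2k2+2k3+k4)
t=0.010: state=(1.248, 0.764)
t=0.020: state=(1.255, 0.748)
t=0.030: state=(1.263, 0.732)
continuing one RK4 step at a time; state shown every 50 steps (Δt=0.5):
t=0.500: state=(1.426, -0.019)
t=1.000: state=(1.263, -0.598)
t=1.500: state=(0.842, -1.093)
t=2.000: state=(0.140, -1.754)
t=2.500: state=(-0.892, -2.209)
t=3.000: state=(-1.750, -0.971)
t=3.500: state=(-1.893, 0.228)
t=4.000: state=(-1.645, 0.702)
t=4.500: state=(-1.208, 1.057)
t=5.000: state=(-0.556, 1.606)
t=5.500: state=(0.445, 2.378)
t=6.000: state=(1.582, 1.736)
t=6.500: state=(1.997, 0.074)
t=7.000: state=(1.844, -0.571)
t=7.500: state=(1.476, -0.891)
t=8.000: state=(0.938, -1.297)
t=8.500: state=(0.127, -2.005)
t=9.000: state=(-1.038, -2.417)
t=9.390: state=(-1.786, -1.231)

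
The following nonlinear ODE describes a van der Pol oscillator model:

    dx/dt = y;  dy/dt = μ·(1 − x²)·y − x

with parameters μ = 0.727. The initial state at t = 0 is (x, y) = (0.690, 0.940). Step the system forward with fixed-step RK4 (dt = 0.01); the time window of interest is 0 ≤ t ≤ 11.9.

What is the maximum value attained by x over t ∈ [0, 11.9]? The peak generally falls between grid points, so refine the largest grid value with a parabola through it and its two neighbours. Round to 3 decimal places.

max x = 1.981

t=0.000: state=(0.690, 0.940)
step 1 (dt=0.01): k1=(0.940, -0.332), k2=(0.938, -0.342), k3=(0.938, -0.342), k4=(0.937, -0.352); state += dt/6·(k1+2k2+2k3+k4)
t=0.010: state=(0.699, 0.937)
t=0.020: state=(0.709, 0.933)
t=0.030: state=(0.718, 0.929)
continuing one RK4 step at a time; state shown every 50 steps (Δt=0.5):
t=0.500: state=(1.079, 0.547)
t=1.000: state=(1.201, -0.062)
t=1.500: state=(1.031, -0.601)
t=2.000: state=(0.604, -1.119)
t=2.500: state=(-0.104, -1.717)
t=3.000: state=(-1.042, -1.842)
t=3.500: state=(-1.706, -0.684)
t=4.000: state=(-1.771, 0.302)
t=4.500: state=(-1.489, 0.786)
t=5.000: state=(-0.994, 1.213)
t=5.500: state=(-0.240, 1.848)
t=6.000: state=(0.847, 2.347)
t=6.500: state=(1.784, 1.115)
t=7.000: state=(1.970, -0.192)
t=7.500: state=(1.729, -0.702)
t=8.000: state=(1.292, -1.052)
t=8.500: state=(0.650, -1.559)
t=9.000: state=(-0.311, -2.284)
t=9.500: state=(-1.458, -1.926)
t=10.000: state=(-1.989, -0.259)
t=10.500: state=(-1.888, 0.525)
t=11.000: state=(-1.531, 0.885)
t=11.500: state=(-0.996, 1.284)
t=11.900: state=(-0.389, 1.783)
largest grid value and its neighbours: x(6.880)=1.98084, x(6.890)=1.98096, x(6.900)=1.98088
parabola through these three points peaks at t≈6.891 with x≈1.98096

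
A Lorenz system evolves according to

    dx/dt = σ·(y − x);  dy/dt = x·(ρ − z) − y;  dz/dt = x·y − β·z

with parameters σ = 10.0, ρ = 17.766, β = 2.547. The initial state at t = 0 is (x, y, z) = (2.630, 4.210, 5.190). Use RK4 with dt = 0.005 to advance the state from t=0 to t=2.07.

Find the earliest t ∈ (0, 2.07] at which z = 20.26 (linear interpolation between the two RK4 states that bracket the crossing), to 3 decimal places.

t = 0.280

t=0.000: state=(2.630, 4.210, 5.190)
step 1 (dt=0.005): k1=(15.800, 28.865, -2.147), k2=(16.127, 29.304, -1.774), k3=(16.129, 29.310, -1.770), k4=(16.459, 29.757, -1.387); state += dt/6·(k1+2k2+2k3+k4)
t=0.005: state=(2.711, 4.357, 5.181)
t=0.010: state=(2.795, 4.508, 5.176)
t=0.015: state=(2.882, 4.663, 5.175)
continuing one RK4 step at a time; state shown every 20 steps (Δt=0.1):
t=0.100: state=(4.955, 8.116, 6.077)
t=0.200: state=(8.913, 13.354, 11.506)
t=0.280: state=(11.812, 13.780, 20.231)
next step: t=0.285: state=(11.902, 13.549, 20.780) — z has crossed 20.26
linear interpolation between t=0.280 (20.23128) and t=0.285 (20.78049) → t≈0.280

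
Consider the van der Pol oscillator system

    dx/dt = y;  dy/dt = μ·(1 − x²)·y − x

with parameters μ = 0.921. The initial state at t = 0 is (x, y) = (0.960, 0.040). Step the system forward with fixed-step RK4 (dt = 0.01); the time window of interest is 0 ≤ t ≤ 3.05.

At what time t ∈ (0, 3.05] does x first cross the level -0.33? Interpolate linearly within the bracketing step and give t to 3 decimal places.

t = 1.620

t=0.000: state=(0.960, 0.040)
step 1 (dt=0.01): k1=(0.040, -0.957), k2=(0.035, -0.958), k3=(0.035, -0.958), k4=(0.030, -0.958); state += dt/6·(k1+2k2+2k3+k4)
t=0.010: state=(0.960, 0.030)
t=0.020: state=(0.961, 0.021)
t=0.030: state=(0.961, 0.011)
continuing one RK4 step at a time; state shown every 10 steps (Δt=0.1):
t=0.100: state=(0.959, -0.056)
t=0.200: state=(0.949, -0.152)
t=0.300: state=(0.929, -0.249)
t=0.400: state=(0.899, -0.345)
t=0.500: state=(0.860, -0.441)
t=0.600: state=(0.811, -0.538)
t=0.700: state=(0.752, -0.637)
t=0.800: state=(0.683, -0.740)
t=0.900: state=(0.604, -0.847)
t=1.000: state=(0.514, -0.960)
t=1.100: state=(0.412, -1.080)
t=1.200: state=(0.297, -1.208)
t=1.300: state=(0.170, -1.342)
t=1.400: state=(0.029, -1.481)
t=1.500: state=(-0.126, -1.618)
t=1.600: state=(-0.294, -1.745)
t=1.620: state=(-0.330, -1.768)
next step: t=1.630: state=(-0.347, -1.779) — x has crossed -0.33
linear interpolation between t=1.620 (-0.32950) and t=1.630 (-0.34724) → t≈1.620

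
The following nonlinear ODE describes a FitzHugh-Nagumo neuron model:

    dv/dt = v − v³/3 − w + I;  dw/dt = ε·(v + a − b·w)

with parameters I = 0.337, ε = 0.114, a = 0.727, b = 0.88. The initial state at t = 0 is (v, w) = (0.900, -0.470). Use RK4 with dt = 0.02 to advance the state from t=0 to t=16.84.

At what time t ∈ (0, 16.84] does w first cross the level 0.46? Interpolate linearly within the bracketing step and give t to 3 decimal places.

t = 3.327

t=0.000: state=(0.900, -0.470)
step 1 (dt=0.02): k1=(1.464, 0.233), k2=(1.464, 0.234), k3=(1.464, 0.234), k4=(1.464, 0.235); state += dt/6·(k1+2k2+2k3+k4)
t=0.020: state=(0.929, -0.465)
t=0.040: state=(0.959, -0.461)
t=0.060: state=(0.988, -0.456)
continuing one RK4 step at a time; state shown every 50 steps (Δt=1):
t=1.000: state=(1.846, -0.184)
t=2.000: state=(1.869, 0.117)
t=3.000: state=(1.765, 0.382)
t=3.320: state=(1.729, 0.458)
next step: t=3.340: state=(1.726, 0.463) — w has crossed 0.46
linear interpolation between t=3.320 (0.45836) and t=3.340 (0.46303) → t≈3.327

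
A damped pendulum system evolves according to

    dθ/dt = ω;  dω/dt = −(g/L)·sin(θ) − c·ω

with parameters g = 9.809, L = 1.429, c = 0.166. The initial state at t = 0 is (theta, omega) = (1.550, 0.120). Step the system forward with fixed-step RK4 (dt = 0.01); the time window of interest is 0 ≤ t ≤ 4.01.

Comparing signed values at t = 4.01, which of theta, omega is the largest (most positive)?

t=0.000: state=(1.550, 0.120)
step 1 (dt=0.01): k1=(0.120, -6.883), k2=(0.086, -6.877), k3=(0.086, -6.877), k4=(0.051, -6.871); state += dt/6·(k1+2k2+2k3+k4)
t=0.010: state=(1.551, 0.051)
t=0.020: state=(1.551, -0.017)
t=0.030: state=(1.551, -0.086)
continuing one RK4 step at a time; state shown every 20 steps (Δt=0.2):
t=0.200: state=(1.438, -1.231)
t=0.400: state=(1.064, -2.474)
t=0.600: state=(0.474, -3.330)
t=0.800: state=(-0.214, -3.392)
t=1.000: state=(-0.825, -2.604)
t=1.200: state=(-1.225, -1.357)
t=1.400: state=(-1.362, -0.007)
t=1.600: state=(-1.231, 1.299)
t=1.800: state=(-0.853, 2.428)
t=2.000: state=(-0.291, 3.081)
t=2.200: state=(0.326, 2.952)
t=2.400: state=(0.841, 2.103)
t=2.600: state=(1.143, 0.893)
t=2.800: state=(1.193, -0.390)
t=3.000: state=(0.993, -1.586)
t=3.200: state=(0.578, -2.495)
t=3.400: state=(0.034, -2.821)
t=3.600: state=(-0.500, -2.409)
t=3.800: state=(-0.893, -1.452)
t=4.000: state=(-1.067, -0.270)
t=4.010: state=(-1.069, -0.210)
compare at T: theta=-1.069, omega=-0.210

largest component: omega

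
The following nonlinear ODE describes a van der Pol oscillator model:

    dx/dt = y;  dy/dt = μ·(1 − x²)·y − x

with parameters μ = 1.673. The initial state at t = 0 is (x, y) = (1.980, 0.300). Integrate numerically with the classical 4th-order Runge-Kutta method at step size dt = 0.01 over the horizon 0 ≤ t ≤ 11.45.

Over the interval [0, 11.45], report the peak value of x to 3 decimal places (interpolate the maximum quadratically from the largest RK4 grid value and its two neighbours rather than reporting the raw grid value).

t=0.000: state=(1.980, 0.300)
step 1 (dt=0.01): k1=(0.300, -3.446), k2=(0.283, -3.366), k3=(0.283, -3.368), k4=(0.266, -3.289); state += dt/6·(k1+2k2+2k3+k4)
t=0.010: state=(1.983, 0.266)
t=0.020: state=(1.985, 0.234)
t=0.030: state=(1.988, 0.204)
continuing one RK4 step at a time; state shown every 50 steps (Δt=0.5):
t=0.500: state=(1.908, -0.351)
t=1.000: state=(1.701, -0.470)
t=1.500: state=(1.435, -0.606)
t=2.000: state=(1.072, -0.885)
t=2.500: state=(0.471, -1.663)
t=3.000: state=(-0.799, -3.403)
t=3.500: state=(-1.962, -0.666)
t=4.000: state=(-1.958, 0.314)
t=4.500: state=(-1.763, 0.444)
t=5.000: state=(-1.514, 0.561)
t=5.500: state=(-1.185, 0.784)
t=6.000: state=(-0.675, 1.357)
t=6.500: state=(0.359, 3.004)
t=7.000: state=(1.815, 1.555)
t=7.500: state=(1.995, -0.227)
t=8.000: state=(1.822, -0.418)
t=8.500: state=(1.588, -0.524)
t=9.000: state=(1.286, -0.705)
t=9.500: state=(0.844, -1.135)
t=10.000: state=(0.010, -2.434)
t=10.500: state=(-1.529, -2.647)
t=11.000: state=(-2.016, 0.059)
t=11.450: state=(-1.896, 0.376)
largest grid value and its neighbours: x(7.320)=2.01696, x(7.330)=2.01711, x(7.340)=2.01705
parabola through these three points peaks at t≈7.332 with x≈2.01711

max x = 2.017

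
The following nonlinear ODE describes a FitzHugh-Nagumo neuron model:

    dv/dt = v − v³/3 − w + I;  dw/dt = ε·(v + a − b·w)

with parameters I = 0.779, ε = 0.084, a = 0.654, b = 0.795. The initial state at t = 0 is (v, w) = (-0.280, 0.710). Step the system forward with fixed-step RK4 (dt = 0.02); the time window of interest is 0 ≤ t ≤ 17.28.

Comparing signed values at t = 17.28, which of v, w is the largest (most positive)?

t=0.000: state=(-0.280, 0.710)
step 1 (dt=0.02): k1=(-0.204, -0.016), k2=(-0.205, -0.016), k3=(-0.205, -0.016), k4=(-0.207, -0.016); state += dt/6·(k1+2k2+2k3+k4)
t=0.020: state=(-0.284, 0.710)
t=0.040: state=(-0.288, 0.709)
t=0.060: state=(-0.293, 0.709)
continuing one RK4 step at a time; state shown every 50 steps (Δt=1):
t=1.000: state=(-0.588, 0.683)
t=2.000: state=(-1.088, 0.625)
t=3.000: state=(-1.446, 0.532)
t=4.000: state=(-1.522, 0.429)
t=5.000: state=(-1.487, 0.332)
t=6.000: state=(-1.422, 0.245)
t=7.000: state=(-1.348, 0.170)
t=8.000: state=(-1.267, 0.106)
t=9.000: state=(-1.179, 0.053)
t=10.000: state=(-1.079, 0.011)
t=11.000: state=(-0.959, -0.020)
t=12.000: state=(-0.803, -0.037)
t=13.000: state=(-0.564, -0.038)
t=14.000: state=(-0.097, -0.011)
t=15.000: state=(0.978, 0.074)
t=16.000: state=(1.853, 0.246)
t=17.000: state=(1.901, 0.438)
t=17.280: state=(1.886, 0.489)
compare at T: v=1.886, w=0.489

largest component: v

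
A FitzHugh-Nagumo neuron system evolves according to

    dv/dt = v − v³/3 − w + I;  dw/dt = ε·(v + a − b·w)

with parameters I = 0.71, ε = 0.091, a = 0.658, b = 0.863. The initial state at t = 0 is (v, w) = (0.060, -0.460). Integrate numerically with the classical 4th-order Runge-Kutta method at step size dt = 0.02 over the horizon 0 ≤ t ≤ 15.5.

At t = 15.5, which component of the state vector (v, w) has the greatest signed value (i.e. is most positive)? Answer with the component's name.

t=0.000: state=(0.060, -0.460)
step 1 (dt=0.02): k1=(1.230, 0.101), k2=(1.241, 0.103), k3=(1.241, 0.103), k4=(1.253, 0.104); state += dt/6·(k1+2k2+2k3+k4)
t=0.020: state=(0.085, -0.458)
t=0.040: state=(0.110, -0.456)
t=0.060: state=(0.136, -0.454)
continuing one RK4 step at a time; state shown every 50 steps (Δt=1):
t=1.000: state=(1.613, -0.294)
t=2.000: state=(2.028, -0.046)
t=3.000: state=(1.975, 0.190)
t=4.000: state=(1.899, 0.403)
t=5.000: state=(1.822, 0.593)
t=6.000: state=(1.745, 0.762)
t=7.000: state=(1.667, 0.911)
t=8.000: state=(1.588, 1.042)
t=9.000: state=(1.508, 1.157)
t=10.000: state=(1.425, 1.255)
t=11.000: state=(1.338, 1.339)
t=12.000: state=(1.245, 1.408)
t=13.000: state=(1.143, 1.464)
t=14.000: state=(1.025, 1.506)
t=15.000: state=(0.876, 1.533)
t=15.500: state=(0.782, 1.541)
compare at T: v=0.782, w=1.541

largest component: w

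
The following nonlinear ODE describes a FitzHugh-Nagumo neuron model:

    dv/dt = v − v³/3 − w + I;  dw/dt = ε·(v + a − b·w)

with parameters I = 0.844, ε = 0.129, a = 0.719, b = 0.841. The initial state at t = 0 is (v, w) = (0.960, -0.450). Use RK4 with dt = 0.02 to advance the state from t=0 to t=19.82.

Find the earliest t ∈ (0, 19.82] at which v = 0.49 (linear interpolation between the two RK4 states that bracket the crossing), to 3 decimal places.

t = 12.763

t=0.000: state=(0.960, -0.450)
step 1 (dt=0.02): k1=(1.959, 0.265), k2=(1.958, 0.268), k3=(1.958, 0.268), k4=(1.955, 0.270); state += dt/6·(k1+2k2+2k3+k4)
t=0.020: state=(0.999, -0.445)
t=0.040: state=(1.038, -0.439)
t=0.060: state=(1.077, -0.434)
continuing one RK4 step at a time; state shown every 50 steps (Δt=1):
t=1.000: state=(2.039, -0.110)
t=2.000: state=(2.012, 0.239)
t=3.000: state=(1.908, 0.542)
t=4.000: state=(1.802, 0.801)
t=5.000: state=(1.696, 1.020)
t=6.000: state=(1.589, 1.204)
t=7.000: state=(1.479, 1.355)
t=8.000: state=(1.366, 1.478)
t=9.000: state=(1.244, 1.573)
t=10.000: state=(1.109, 1.643)
t=11.000: state=(0.949, 1.688)
t=12.000: state=(0.735, 1.706)
t=12.760: state=(0.491, 1.697)
next step: t=12.780: state=(0.483, 1.696) — v has crossed 0.49
linear interpolation between t=12.760 (0.49117) and t=12.780 (0.48308) → t≈12.763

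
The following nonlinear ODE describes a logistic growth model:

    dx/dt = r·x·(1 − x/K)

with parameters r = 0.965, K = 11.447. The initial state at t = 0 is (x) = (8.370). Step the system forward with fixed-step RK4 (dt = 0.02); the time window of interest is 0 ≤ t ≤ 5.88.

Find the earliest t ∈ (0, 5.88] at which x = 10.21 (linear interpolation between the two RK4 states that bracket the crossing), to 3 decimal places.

t = 1.150

t=0.000: state=(8.370)
step 1 (dt=0.02): k1=(2.171), k2=(2.161), k3=(2.161), k4=(2.152); state += dt/6·(k1+2k2+2k3+k4)
t=0.020: state=(8.413)
t=0.040: state=(8.456)
t=0.060: state=(8.499)
continuing one RK4 step at a time; state shown every 10 steps (Δt=0.2):
t=0.200: state=(8.784)
t=0.400: state=(9.158)
t=0.600: state=(9.491)
t=0.800: state=(9.785)
t=1.000: state=(10.041)
t=1.140: state=(10.199)
next step: t=1.160: state=(10.220) — x has crossed 10.21
linear interpolation between t=1.140 (10.19906) and t=1.160 (10.22036) → t≈1.150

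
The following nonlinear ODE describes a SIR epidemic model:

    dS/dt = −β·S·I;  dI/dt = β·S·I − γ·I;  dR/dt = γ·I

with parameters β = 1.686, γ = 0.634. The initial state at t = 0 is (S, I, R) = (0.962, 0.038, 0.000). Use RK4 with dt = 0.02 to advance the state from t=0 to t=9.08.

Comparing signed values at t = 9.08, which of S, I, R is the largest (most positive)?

t=0.000: state=(0.962, 0.038, 0.000)
step 1 (dt=0.02): k1=(-0.062, 0.038, 0.024), k2=(-0.062, 0.038, 0.024), k3=(-0.062, 0.038, 0.024), k4=(-0.063, 0.038, 0.025); state += dt/6·(k1+2k2+2k3+k4)
t=0.020: state=(0.961, 0.039, 0.000)
t=0.040: state=(0.959, 0.040, 0.001)
t=0.060: state=(0.958, 0.040, 0.001)
continuing one RK4 step at a time; state shown every 25 steps (Δt=0.5):
t=0.500: state=(0.923, 0.061, 0.015)
t=1.000: state=(0.865, 0.095, 0.040)
t=1.500: state=(0.784, 0.139, 0.077)
t=2.000: state=(0.683, 0.188, 0.129)
t=2.500: state=(0.572, 0.233, 0.196)
t=3.000: state=(0.464, 0.262, 0.275)
t=3.500: state=(0.370, 0.271, 0.359)
t=4.000: state=(0.295, 0.261, 0.444)
t=4.500: state=(0.239, 0.237, 0.523)
t=5.000: state=(0.198, 0.208, 0.594)
t=5.500: state=(0.169, 0.177, 0.655)
t=6.000: state=(0.147, 0.147, 0.706)
t=6.500: state=(0.132, 0.120, 0.748)
t=7.000: state=(0.120, 0.097, 0.783)
t=7.500: state=(0.111, 0.078, 0.810)
t=8.000: state=(0.105, 0.062, 0.833)
t=8.500: state=(0.100, 0.050, 0.850)
t=9.000: state=(0.097, 0.039, 0.864)
t=9.080: state=(0.096, 0.038, 0.866)
compare at T: S=0.096, I=0.038, R=0.866

largest component: R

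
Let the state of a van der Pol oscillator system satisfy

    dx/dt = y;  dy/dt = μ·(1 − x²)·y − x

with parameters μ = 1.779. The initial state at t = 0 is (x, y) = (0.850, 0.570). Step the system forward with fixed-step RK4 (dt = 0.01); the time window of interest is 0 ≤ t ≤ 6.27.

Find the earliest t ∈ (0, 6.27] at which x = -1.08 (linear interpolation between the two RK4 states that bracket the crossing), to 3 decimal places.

t = 2.310

t=0.000: state=(0.850, 0.570)
step 1 (dt=0.01): k1=(0.570, -0.569), k2=(0.567, -0.578), k3=(0.567, -0.578), k4=(0.564, -0.587); state += dt/6·(k1+2k2+2k3+k4)
t=0.010: state=(0.856, 0.564)
t=0.020: state=(0.861, 0.558)
t=0.030: state=(0.867, 0.552)
continuing one RK4 step at a time; state shown every 25 steps (Δt=0.25):
t=0.250: state=(0.970, 0.378)
t=0.500: state=(1.034, 0.126)
t=0.750: state=(1.033, -0.134)
t=1.000: state=(0.968, -0.385)
t=1.250: state=(0.839, -0.654)
t=1.500: state=(0.634, -1.006)
t=1.750: state=(0.319, -1.556)
t=2.000: state=(-0.172, -2.431)
t=2.250: state=(-0.891, -3.164)
t=2.310: state=(-1.080, -3.114)
next step: t=2.320: state=(-1.111, -3.092) — x has crossed -1.08
linear interpolation between t=2.310 (-1.07958) and t=2.320 (-1.11061) → t≈2.310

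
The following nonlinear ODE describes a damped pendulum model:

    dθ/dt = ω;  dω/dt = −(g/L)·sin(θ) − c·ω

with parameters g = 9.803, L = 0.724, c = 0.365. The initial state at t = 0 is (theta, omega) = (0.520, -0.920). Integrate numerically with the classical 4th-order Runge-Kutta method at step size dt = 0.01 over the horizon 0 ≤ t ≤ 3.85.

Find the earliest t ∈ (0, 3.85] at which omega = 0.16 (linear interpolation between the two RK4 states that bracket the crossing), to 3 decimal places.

t = 0.765

t=0.000: state=(0.520, -0.920)
step 1 (dt=0.01): k1=(-0.920, -6.392), k2=(-0.952, -6.326), k3=(-0.952, -6.324), k4=(-0.983, -6.257); state += dt/6·(k1+2k2+2k3+k4)
t=0.010: state=(0.510, -0.983)
t=0.020: state=(0.500, -1.045)
t=0.030: state=(0.490, -1.106)
continuing one RK4 step at a time; state shown every 20 steps (Δt=0.2):
t=0.200: state=(0.230, -1.842)
t=0.400: state=(-0.152, -1.807)
t=0.600: state=(-0.432, -0.888)
t=0.760: state=(-0.494, 0.128)
next step: t=0.770: state=(-0.492, 0.192) — omega has crossed 0.16
linear interpolation between t=0.760 (0.12845) and t=0.770 (0.19194) → t≈0.765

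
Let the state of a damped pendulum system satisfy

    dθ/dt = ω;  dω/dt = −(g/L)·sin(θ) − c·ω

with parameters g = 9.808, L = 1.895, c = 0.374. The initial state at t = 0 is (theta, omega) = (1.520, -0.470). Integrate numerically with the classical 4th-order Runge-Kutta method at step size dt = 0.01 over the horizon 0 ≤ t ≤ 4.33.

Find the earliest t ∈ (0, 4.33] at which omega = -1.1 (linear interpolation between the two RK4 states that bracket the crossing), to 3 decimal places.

t = 0.130

t=0.000: state=(1.520, -0.470)
step 1 (dt=0.01): k1=(-0.470, -4.993), k2=(-0.495, -4.983), k3=(-0.495, -4.983), k4=(-0.520, -4.973); state += dt/6·(k1+2k2+2k3+k4)
t=0.010: state=(1.515, -0.520)
t=0.020: state=(1.510, -0.569)
t=0.030: state=(1.504, -0.619)
t=0.120: state=(1.428, -1.054)
next step: t=0.130: state=(1.417, -1.101) — omega has crossed -1.1
linear interpolation between t=0.120 (-1.05399) and t=0.130 (-1.10115) → t≈0.130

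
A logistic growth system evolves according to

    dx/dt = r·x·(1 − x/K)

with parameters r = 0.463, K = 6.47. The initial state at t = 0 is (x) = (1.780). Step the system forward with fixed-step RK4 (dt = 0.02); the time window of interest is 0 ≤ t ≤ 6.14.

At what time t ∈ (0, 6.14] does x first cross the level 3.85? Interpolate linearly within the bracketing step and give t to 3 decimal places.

t=0.000: state=(1.780)
step 1 (dt=0.02): k1=(0.597), k2=(0.599), k3=(0.599), k4=(0.600); state += dt/6·(k1+2k2+2k3+k4)
t=0.020: state=(1.792)
t=0.040: state=(1.804)
t=0.060: state=(1.816)
continuing one RK4 step at a time; state shown every 10 steps (Δt=0.2):
t=0.200: state=(1.902)
t=0.400: state=(2.029)
t=0.600: state=(2.160)
t=0.800: state=(2.295)
t=1.000: state=(2.434)
t=1.200: state=(2.576)
t=1.400: state=(2.721)
t=1.600: state=(2.868)
t=1.800: state=(3.016)
t=2.000: state=(3.166)
t=2.200: state=(3.316)
t=2.400: state=(3.465)
t=2.600: state=(3.613)
t=2.800: state=(3.760)
t=2.920: state=(3.847)
next step: t=2.940: state=(3.862) — x has crossed 3.85
linear interpolation between t=2.920 (3.84726) and t=2.940 (3.86169) → t≈2.924

t = 2.924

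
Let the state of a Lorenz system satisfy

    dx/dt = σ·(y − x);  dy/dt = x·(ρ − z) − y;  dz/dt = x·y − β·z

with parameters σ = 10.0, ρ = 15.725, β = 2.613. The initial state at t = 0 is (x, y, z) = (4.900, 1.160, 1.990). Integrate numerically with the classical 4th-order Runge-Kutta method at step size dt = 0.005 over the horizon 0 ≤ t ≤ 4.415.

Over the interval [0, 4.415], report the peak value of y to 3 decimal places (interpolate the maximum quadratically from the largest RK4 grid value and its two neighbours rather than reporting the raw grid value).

max y = 14.344

t=0.000: state=(4.900, 1.160, 1.990)
step 1 (dt=0.005): k1=(-37.400, 66.142, 0.484), k2=(-34.811, 64.686, 1.167), k3=(-34.913, 64.770, 1.154), k4=(-32.416, 63.393, 1.797); state += dt/6·(k1+2k2+2k3+k4)
t=0.005: state=(4.726, 1.484, 1.996)
t=0.010: state=(4.575, 1.794, 2.008)
t=0.015: state=(4.447, 2.094, 2.025)
continuing one RK4 step at a time; state shown every 40 steps (Δt=0.2):
t=0.200: state=(7.778, 11.970, 7.436)
t=0.400: state=(10.279, 5.786, 23.850)
t=0.600: state=(1.647, -0.450, 15.432)
t=0.800: state=(0.026, -0.155, 9.126)
t=1.000: state=(-0.176, -0.277, 5.414)
t=1.200: state=(-0.582, -0.954, 3.245)
t=1.400: state=(-2.214, -3.735, 2.412)
t=1.600: state=(-8.127, -12.504, 8.263)
t=1.800: state=(-9.808, -4.946, 23.753)
t=2.000: state=(-1.464, 0.424, 15.036)
t=2.200: state=(-0.027, 0.130, 8.896)
t=2.400: state=(0.144, 0.228, 5.277)
t=2.600: state=(0.483, 0.794, 3.153)
t=2.800: state=(1.854, 3.138, 2.211)
t=3.000: state=(7.101, 11.315, 6.432)
t=3.200: state=(10.894, 7.063, 23.866)
t=3.400: state=(1.910, -0.521, 16.028)
t=3.600: state=(-0.020, -0.255, 9.468)
t=3.800: state=(-0.327, -0.507, 5.626)
t=4.000: state=(-1.057, -1.724, 3.451)
t=4.200: state=(-3.902, -6.454, 3.577)
t=4.400: state=(-11.085, -13.693, 16.474)
t=4.415: state=(-11.418, -13.228, 18.074)
largest grid value and its neighbours: y(3.080)=14.32679, y(3.085)=14.34390, y(3.090)=14.33109
parabola through these three points peaks at t≈3.085 with y≈14.34398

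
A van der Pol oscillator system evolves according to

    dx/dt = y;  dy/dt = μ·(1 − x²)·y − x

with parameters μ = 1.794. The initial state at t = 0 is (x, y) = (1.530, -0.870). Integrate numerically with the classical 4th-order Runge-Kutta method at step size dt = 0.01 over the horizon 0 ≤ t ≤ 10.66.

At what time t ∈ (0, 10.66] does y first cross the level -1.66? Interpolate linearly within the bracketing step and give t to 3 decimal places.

t = 0.962

t=0.000: state=(1.530, -0.870)
step 1 (dt=0.01): k1=(-0.870, 0.563), k2=(-0.867, 0.540), k3=(-0.867, 0.540), k4=(-0.865, 0.517); state += dt/6·(k1+2k2+2k3+k4)
t=0.010: state=(1.521, -0.865)
t=0.020: state=(1.513, -0.860)
t=0.030: state=(1.504, -0.855)
continuing one RK4 step at a time; state shown every 50 steps (Δt=0.5):
t=0.500: state=(1.099, -0.955)
t=0.960: state=(0.532, -1.655)
next step: t=0.970: state=(0.515, -1.682) — y has crossed -1.66
linear interpolation between t=0.960 (-1.65512) and t=0.970 (-1.68208) → t≈0.962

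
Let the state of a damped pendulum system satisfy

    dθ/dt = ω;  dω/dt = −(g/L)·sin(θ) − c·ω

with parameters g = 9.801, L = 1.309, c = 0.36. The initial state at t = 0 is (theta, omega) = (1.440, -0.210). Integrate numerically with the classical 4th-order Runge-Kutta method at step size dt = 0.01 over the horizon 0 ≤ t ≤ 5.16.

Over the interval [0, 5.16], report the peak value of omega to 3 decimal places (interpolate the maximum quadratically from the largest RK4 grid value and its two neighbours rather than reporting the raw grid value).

max omega = 2.620

t=0.000: state=(1.440, -0.210)
step 1 (dt=0.01): k1=(-0.210, -7.348), k2=(-0.247, -7.334), k3=(-0.247, -7.333), k4=(-0.283, -7.319); state += dt/6·(k1+2k2+2k3+k4)
t=0.010: state=(1.438, -0.283)
t=0.020: state=(1.434, -0.356)
t=0.030: state=(1.430, -0.429)
continuing one RK4 step at a time; state shown every 20 steps (Δt=0.2):
t=0.200: state=(1.255, -1.609)
t=0.400: state=(0.814, -2.741)
t=0.600: state=(0.201, -3.247)
t=0.800: state=(-0.424, -2.849)
t=1.000: state=(-0.892, -1.752)
t=1.200: state=(-1.108, -0.399)
t=1.400: state=(-1.054, 0.918)
t=1.600: state=(-0.756, 2.000)
t=1.800: state=(-0.287, 2.583)
t=2.000: state=(0.228, 2.438)
t=2.200: state=(0.644, 1.642)
t=2.400: state=(0.863, 0.520)
t=2.600: state=(0.851, -0.626)
t=2.800: state=(0.626, -1.568)
t=3.000: state=(0.253, -2.079)
t=3.200: state=(-0.165, -1.992)
t=3.400: state=(-0.507, -1.362)
t=3.600: state=(-0.690, -0.435)
t=3.800: state=(-0.679, 0.527)
t=4.000: state=(-0.491, 1.301)
t=4.200: state=(-0.184, 1.694)
t=4.400: state=(0.153, 1.594)
t=4.600: state=(0.424, 1.059)
t=4.800: state=(0.560, 0.285)
t=5.000: state=(0.537, -0.504)
t=5.160: state=(0.413, -1.015)
largest grid value and its neighbours: omega(1.850)=2.61871, omega(1.860)=2.61999, omega(1.870)=2.61933
parabola through these three points peaks at t≈1.862 with omega≈2.62002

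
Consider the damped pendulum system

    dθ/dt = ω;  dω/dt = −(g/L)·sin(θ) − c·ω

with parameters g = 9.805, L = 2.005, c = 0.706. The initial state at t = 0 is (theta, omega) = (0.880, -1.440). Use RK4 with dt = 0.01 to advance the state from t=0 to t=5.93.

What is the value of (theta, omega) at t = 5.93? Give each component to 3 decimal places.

(theta, omega) = (0.091, -0.217)

t=0.000: state=(0.880, -1.440)
step 1 (dt=0.01): k1=(-1.440, -2.752), k2=(-1.454, -2.720), k3=(-1.454, -2.720), k4=(-1.467, -2.688); state += dt/6·(k1+2k2+2k3+k4)
t=0.010: state=(0.865, -1.467)
t=0.020: state=(0.851, -1.494)
t=0.030: state=(0.836, -1.520)
continuing one RK4 step at a time; state shown every 20 steps (Δt=0.2):
t=0.200: state=(0.546, -1.846)
t=0.400: state=(0.164, -1.916)
t=0.600: state=(-0.197, -1.641)
t=0.800: state=(-0.475, -1.114)
t=1.000: state=(-0.635, -0.478)
t=1.200: state=(-0.667, 0.146)
t=1.400: state=(-0.584, 0.666)
t=1.600: state=(-0.412, 1.017)
t=1.800: state=(-0.191, 1.153)
t=2.000: state=(0.034, 1.069)
t=2.200: state=(0.224, 0.805)
t=2.400: state=(0.349, 0.434)
t=2.600: state=(0.396, 0.039)
t=2.800: state=(0.368, -0.311)
t=3.000: state=(0.279, -0.562)
t=3.200: state=(0.152, -0.683)
t=3.400: state=(0.014, -0.667)
t=3.600: state=(-0.107, -0.534)
t=3.800: state=(-0.194, -0.323)
t=4.000: state=(-0.234, -0.082)
t=4.200: state=(-0.228, 0.141)
t=4.400: state=(-0.182, 0.310)
t=4.600: state=(-0.109, 0.402)
t=4.800: state=(-0.027, 0.410)
t=5.000: state=(0.050, 0.344)
t=5.200: state=(0.107, 0.224)
t=5.400: state=(0.138, 0.081)
t=5.600: state=(0.140, -0.058)
t=5.800: state=(0.117, -0.169)
t=5.930: state=(0.091, -0.217)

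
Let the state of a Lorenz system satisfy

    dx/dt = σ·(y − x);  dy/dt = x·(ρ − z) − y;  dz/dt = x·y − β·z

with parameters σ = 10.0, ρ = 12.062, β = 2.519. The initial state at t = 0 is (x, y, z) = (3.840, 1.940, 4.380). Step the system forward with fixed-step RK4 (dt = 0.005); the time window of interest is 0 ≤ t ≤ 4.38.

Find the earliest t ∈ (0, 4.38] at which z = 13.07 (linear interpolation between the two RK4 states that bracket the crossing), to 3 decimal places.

t = 0.400

t=0.000: state=(3.840, 1.940, 4.380)
step 1 (dt=0.005): k1=(-19.000, 27.559, -3.584), k2=(-17.836, 27.159, -3.392), k3=(-17.875, 27.181, -3.391), k4=(-16.747, 26.800, -3.205); state += dt/6·(k1+2k2+2k3+k4)
t=0.005: state=(3.751, 2.076, 4.363)
t=0.010: state=(3.672, 2.208, 4.348)
t=0.015: state=(3.604, 2.337, 4.335)
continuing one RK4 step at a time; state shown every 40 steps (Δt=0.2):
t=0.200: state=(4.904, 6.745, 5.474)
t=0.400: state=(8.438, 9.035, 13.064)
next step: t=0.405: state=(8.465, 8.943, 13.278) — z has crossed 13.07
linear interpolation between t=0.400 (13.06355) and t=0.405 (13.27758) → t≈0.400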